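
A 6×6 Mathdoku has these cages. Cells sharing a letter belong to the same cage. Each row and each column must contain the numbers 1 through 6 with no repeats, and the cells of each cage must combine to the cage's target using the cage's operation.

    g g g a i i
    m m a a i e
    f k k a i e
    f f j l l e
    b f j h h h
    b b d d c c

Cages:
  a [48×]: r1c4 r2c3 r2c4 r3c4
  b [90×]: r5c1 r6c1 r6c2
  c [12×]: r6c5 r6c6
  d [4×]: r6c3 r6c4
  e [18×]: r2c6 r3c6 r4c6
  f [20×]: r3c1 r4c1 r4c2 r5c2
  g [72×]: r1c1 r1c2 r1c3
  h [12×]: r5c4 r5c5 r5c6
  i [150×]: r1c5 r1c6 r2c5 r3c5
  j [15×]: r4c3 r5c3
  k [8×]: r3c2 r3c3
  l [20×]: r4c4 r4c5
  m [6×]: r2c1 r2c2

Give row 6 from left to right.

Cage i has product 150, leaving r1c6 = 5.
In row 2, 5 can only go at r2c5, so r2c5 = 5.
The two cells of cage l must have product 20, so r4c4 = 5.
Column 5 now contains 5, so r4c5 = 4.
Row 4 already has 5, which forces r4c3 = 3.
Cage j's pair has product 15; hence r5c3 = 5.
Cage f needs product 20, so r3c1 = 5.
The 4 cells of cage f must have product 20, leaving r4c1 = 2.
Cage f has product 20, which forces r4c2 = 1.
Row 4 now contains 1; hence r4c6 = 6.
Row 5 now contains 5, which forces r5c2 = 2.
Cage m needs two cells with product 6; hence r2c1 = 1.
Cage m needs two cells with product 6, so r2c2 = 6.
Row 2 now contains 1, so r2c6 = 3.
Column 2 now contains 2, leaving r3c2 = 4.
Cage k's pair has product 8, so r3c3 = 2.
3 is placed in column 6, so r3c6 = 1.
Column 6 now contains 1, so r5c6 = 4.
The 3 cells of cage b must have product 90, so r6c2 = 5.
Column 6 now contains 4, leaving r6c6 = 2.
4 is placed in column 2, which forces r1c2 = 3.
Cage a has product 48, so r1c4 = 1.
Row 1 now contains 1, so r1c5 = 2.
Column 3 already has 2, which forces r2c3 = 4.
The 4 cells of cage a must have product 48, which forces r2c4 = 2.
The 4 cells of cage a must have product 48, leaving r3c4 = 6.
Row 3 already has 6, which forces r3c5 = 3.
Column 4 already has 1, so r5c4 = 3.
Column 5 already has 3, so r5c5 = 1.
Column 3 now contains 4; hence r6c3 = 1.
Column 4 already has 1, leaving r6c4 = 4.
Cage c's pair has product 12, so r6c5 = 6.
Cage g needs product 72; hence r1c1 = 4.
Column 3 now contains 4, which forces r1c3 = 6.
Row 5 now contains 3; hence r5c1 = 6.
Row 6 now contains 6; hence r6c1 = 3.
Completed grid: 4 3 6 1 2 5 / 1 6 4 2 5 3 / 5 4 2 6 3 1 / 2 1 3 5 4 6 / 6 2 5 3 1 4 / 3 5 1 4 6 2.

3 5 1 4 6 2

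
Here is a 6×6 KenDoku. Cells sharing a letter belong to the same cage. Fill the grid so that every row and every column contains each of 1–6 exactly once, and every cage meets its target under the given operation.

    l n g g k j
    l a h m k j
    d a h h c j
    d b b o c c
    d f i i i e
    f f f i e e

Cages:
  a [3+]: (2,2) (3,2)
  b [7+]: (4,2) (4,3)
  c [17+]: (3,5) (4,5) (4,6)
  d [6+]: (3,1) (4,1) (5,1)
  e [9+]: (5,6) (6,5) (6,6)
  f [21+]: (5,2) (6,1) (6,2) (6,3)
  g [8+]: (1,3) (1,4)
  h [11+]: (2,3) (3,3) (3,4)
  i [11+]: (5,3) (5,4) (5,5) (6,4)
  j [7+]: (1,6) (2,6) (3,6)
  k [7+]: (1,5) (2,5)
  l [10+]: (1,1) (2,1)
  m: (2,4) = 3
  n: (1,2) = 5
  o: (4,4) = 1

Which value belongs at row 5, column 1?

N is a freebie, leaving (1,2) = 5.
Cage m is given, which forces (2,4) = 3.
Cage c has sum 17, leaving (3,5) = 6.
Cage o is given, so (4,4) = 1.
The 3 cells of cage c must have sum 17; hence (4,5) = 5.
Cage c has sum 17; hence (4,6) = 6.
Cage f has sum 21; hence (5,2) = 6.
Column 2 already has 5, so (6,2) = 4.
Cage k needs two cells with sum 7, which forces (1,5) = 3.
The two cells of cage k must have sum 7, leaving (2,5) = 4.
Cage b's pair has sum 7; hence (4,2) = 3.
Cage b needs two cells with sum 7, which forces (4,3) = 4.
Cage l's pair has sum 10, leaving (1,1) = 4.
Row 2 already has 4, leaving (2,1) = 6.
3 is placed in row 4, so (4,1) = 2.
The 4 cells of cage i must have sum 11, which forces (5,3) = 3.
6 is placed in column 1, leaving (6,1) = 5.
Row 6 now contains 5; hence (6,3) = 6.
Row 6 now contains 5, which forces (6,4) = 2.
2 is placed in row 6, which forces (6,5) = 1.
Row 6 now contains 5, so (6,6) = 3.
Column 3 already has 6, which forces (1,3) = 2.
Column 4 now contains 2; hence (1,4) = 6.
2 is placed in row 1, which forces (1,6) = 1.
Column 3 already has 2, which forces (2,3) = 5.
Column 6 now contains 1, leaving (2,6) = 2.
The 3 cells of cage d must have sum 6; hence (3,1) = 3.
Column 3 already has 5, so (3,3) = 1.
Cage j has sum 7, so (3,6) = 4.
3 is placed in row 5, leaving (5,1) = 1.
Cage i has sum 11, so (5,4) = 4.
Column 5 now contains 1, so (5,5) = 2.
Cage e needs sum 9, so (5,6) = 5.
2 is placed in row 2, so (2,2) = 1.
Row 3 now contains 1; hence (3,2) = 2.
4 is placed in row 3, which forces (3,4) = 5.
Completed grid: 4 5 2 6 3 1 / 6 1 5 3 4 2 / 3 2 1 5 6 4 / 2 3 4 1 5 6 / 1 6 3 4 2 5 / 5 4 6 2 1 3.

1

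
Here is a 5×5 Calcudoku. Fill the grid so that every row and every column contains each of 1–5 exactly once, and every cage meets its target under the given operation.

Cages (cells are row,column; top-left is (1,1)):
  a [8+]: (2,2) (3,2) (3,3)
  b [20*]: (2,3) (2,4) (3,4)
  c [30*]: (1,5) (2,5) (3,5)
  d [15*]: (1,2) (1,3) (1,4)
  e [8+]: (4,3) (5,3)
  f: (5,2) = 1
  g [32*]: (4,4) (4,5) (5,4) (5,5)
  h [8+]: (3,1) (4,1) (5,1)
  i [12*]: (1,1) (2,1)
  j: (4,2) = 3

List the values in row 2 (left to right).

Cage j is given, which forces (4,2) = 3.
3 is placed in row 4, so (4,3) = 5.
F is a freebie, leaving (5,2) = 1.
5 is placed in column 3, so (5,3) = 3.
1 is placed in column 2; hence (1,2) = 5.
Column 3 now contains 3, leaving (1,3) = 1.
Cage d needs product 15; hence (1,4) = 3.
Row 1 already has 3, which forces (1,5) = 2.
5 is placed in column 2, so (2,2) = 2.
2 is placed in row 2, which forces (2,3) = 4.
Column 2 already has 2; hence (3,2) = 4.
Column 3 now contains 1, which forces (3,3) = 2.
Column 5 already has 2, so (5,5) = 4.
Row 1 already has 3, which forces (1,1) = 4.
4 is placed in row 2, leaving (2,1) = 3.
Row 2 now contains 3; hence (2,5) = 5.
Column 5 now contains 5; hence (3,5) = 3.
Cage g needs product 32, which forces (4,4) = 4.
Column 5 now contains 4, which forces (4,5) = 1.
Row 5 now contains 4; hence (5,4) = 2.
5 is placed in row 2, so (2,4) = 1.
Cage h needs sum 8; hence (3,1) = 1.
Cage b has product 20, leaving (3,4) = 5.
Row 4 now contains 1; hence (4,1) = 2.
2 is placed in row 5; hence (5,1) = 5.
The full grid is 4 5 1 3 2 / 3 2 4 1 5 / 1 4 2 5 3 / 2 3 5 4 1 / 5 1 3 2 4.

3 2 4 1 5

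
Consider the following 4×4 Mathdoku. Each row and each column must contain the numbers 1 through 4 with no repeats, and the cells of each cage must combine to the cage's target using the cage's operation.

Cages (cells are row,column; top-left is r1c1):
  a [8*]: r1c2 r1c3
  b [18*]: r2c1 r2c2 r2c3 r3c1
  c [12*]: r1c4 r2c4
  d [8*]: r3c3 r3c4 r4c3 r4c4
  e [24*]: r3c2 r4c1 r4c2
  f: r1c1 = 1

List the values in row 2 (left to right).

2 1 3 4

Cage f is given, leaving r1c1 = 1.
Column 1 already has 1; hence r2c1 = 2.
The 4 cells of cage b must have product 18, which forces r3c1 = 3.
3 is placed in column 1, which forces r4c1 = 4.
Cage e has product 24; hence r3c2 = 2.
The 3 cells of cage e must have product 24; hence r4c2 = 3.
Column 2 already has 2, which forces r1c2 = 4.
The two cells of cage a must have product 8, which forces r1c3 = 2.
4 is placed in row 1, so r1c4 = 3.
Column 2 now contains 3, which forces r2c2 = 1.
Cage b has product 18, which forces r2c3 = 3.
3 is placed in column 4; hence r2c4 = 4.
Column 4 now contains 4; hence r3c4 = 1.
Column 3 now contains 2, so r4c3 = 1.
Column 4 now contains 1, so r4c4 = 2.
1 is placed in row 3; hence r3c3 = 4.
Completed grid: 1 4 2 3 / 2 1 3 4 / 3 2 4 1 / 4 3 1 2.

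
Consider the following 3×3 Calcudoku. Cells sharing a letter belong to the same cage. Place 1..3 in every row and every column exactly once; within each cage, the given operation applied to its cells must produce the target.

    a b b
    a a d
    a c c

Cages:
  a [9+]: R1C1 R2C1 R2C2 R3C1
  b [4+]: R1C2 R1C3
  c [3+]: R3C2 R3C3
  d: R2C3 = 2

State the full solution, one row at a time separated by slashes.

2 1 3 / 1 3 2 / 3 2 1

The 4 cells of cage a must have sum 9; hence R2C2 = 3.
Cage d is given; hence R2C3 = 2.
Column 3 now contains 2, so R3C3 = 1.
Column 2 already has 3, leaving R1C2 = 1.
Column 3 already has 1, leaving R1C3 = 3.
2 is placed in row 2, leaving R2C1 = 1.
1 is placed in row 3; hence R3C2 = 2.
Row 1 now contains 3, leaving R1C1 = 2.
Row 3 already has 2, leaving R3C1 = 3.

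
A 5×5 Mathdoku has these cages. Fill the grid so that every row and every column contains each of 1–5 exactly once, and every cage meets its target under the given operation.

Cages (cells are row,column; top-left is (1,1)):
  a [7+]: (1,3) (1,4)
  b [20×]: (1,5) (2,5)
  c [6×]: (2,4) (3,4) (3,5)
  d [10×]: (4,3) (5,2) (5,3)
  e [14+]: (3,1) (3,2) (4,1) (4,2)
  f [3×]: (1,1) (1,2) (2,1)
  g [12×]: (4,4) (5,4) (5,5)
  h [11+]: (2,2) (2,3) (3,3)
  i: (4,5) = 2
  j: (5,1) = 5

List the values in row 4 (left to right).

The 3 cells of cage f must have product 3; hence (1,1) = 3.
Cage f has product 3, which forces (1,2) = 1.
Cage f needs product 3, which forces (2,1) = 1.
Cage i is a single given cell, leaving (4,5) = 2.
J is a freebie, leaving (5,1) = 5.
5 is placed in row 5, so (5,2) = 2.
Row 5 already has 2; hence (5,3) = 1.
Cage e needs sum 14, so (3,1) = 2.
Column 1 already has 5; hence (4,1) = 4.
1 is placed in column 3, leaving (4,3) = 5.
The 3 cells of cage g must have product 12, leaving (4,4) = 1.
5 is placed in column 3, which forces (1,3) = 2.
The two cells of cage a must have sum 7, so (1,4) = 5.
Row 1 now contains 5, leaving (1,5) = 4.
Column 3 now contains 2; hence (2,3) = 3.
Cage c has product 6, so (2,4) = 2.
Column 5 now contains 4; hence (2,5) = 5.
The 4 cells of cage e must have sum 14, leaving (3,2) = 5.
Cage h needs sum 11, so (3,3) = 4.
Column 4 now contains 1, which forces (3,4) = 3.
Cage c has product 6, so (3,5) = 1.
Row 4 now contains 5, which forces (4,2) = 3.
Column 4 now contains 3; hence (5,4) = 4.
Column 5 now contains 4, leaving (5,5) = 3.
5 is placed in row 2, leaving (2,2) = 4.
Completed grid: 3 1 2 5 4 / 1 4 3 2 5 / 2 5 4 3 1 / 4 3 5 1 2 / 5 2 1 4 3.

4 3 5 1 2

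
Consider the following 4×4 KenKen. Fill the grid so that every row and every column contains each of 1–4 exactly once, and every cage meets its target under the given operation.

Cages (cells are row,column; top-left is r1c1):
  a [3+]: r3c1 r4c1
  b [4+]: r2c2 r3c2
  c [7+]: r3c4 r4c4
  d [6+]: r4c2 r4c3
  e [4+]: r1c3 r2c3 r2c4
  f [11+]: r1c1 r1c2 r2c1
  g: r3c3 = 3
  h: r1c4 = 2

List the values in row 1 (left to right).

3 4 1 2

The 3 cells of cage f must have sum 11, which forces r1c1 = 3.
Cage f needs sum 11, which forces r1c2 = 4.
Cage e has sum 4, which forces r1c3 = 1.
H is a freebie, so r1c4 = 2.
Cage f has sum 11, so r2c1 = 4.
Cage e has sum 4, so r2c3 = 2.
Cage e needs sum 4; hence r2c4 = 1.
Cage g is a single given cell, which forces r3c3 = 3.
3 is placed in row 3, so r3c4 = 4.
4 is placed in column 2, so r4c2 = 2.
2 is placed in column 3, so r4c3 = 4.
Column 4 now contains 4, so r4c4 = 3.
Row 2 now contains 1, leaving r2c2 = 3.
The two cells of cage a must have sum 3, which forces r3c1 = 2.
3 is placed in row 3, so r3c2 = 1.
Row 4 now contains 2, so r4c1 = 1.
The full grid is 3 4 1 2 / 4 3 2 1 / 2 1 3 4 / 1 2 4 3.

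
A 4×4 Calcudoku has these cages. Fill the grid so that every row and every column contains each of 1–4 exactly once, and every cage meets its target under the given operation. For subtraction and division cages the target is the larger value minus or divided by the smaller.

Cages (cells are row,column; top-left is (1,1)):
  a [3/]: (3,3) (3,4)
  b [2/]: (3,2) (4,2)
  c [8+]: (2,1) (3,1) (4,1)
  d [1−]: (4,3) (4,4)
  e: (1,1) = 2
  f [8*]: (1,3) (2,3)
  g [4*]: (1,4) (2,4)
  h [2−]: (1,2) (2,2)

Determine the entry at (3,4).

Cage e is given; hence (1,1) = 2.
Row 1 already has 2; hence (1,3) = 4.
Row 1 now contains 4, leaving (1,4) = 1.
Column 3 now contains 4; hence (2,3) = 2.
Column 4 already has 1; hence (2,4) = 4.
Column 4 already has 1, which forces (3,4) = 3.
3 is placed in column 4, leaving (4,4) = 2.
Row 1 now contains 1, so (1,2) = 3.
Cage h needs two cells with difference 2; hence (2,2) = 1.
Cage b's pair has quotient 2, which forces (3,2) = 2.
Row 3 already has 3; hence (3,3) = 1.
Column 2 now contains 1, so (4,2) = 4.
Column 3 now contains 1, so (4,3) = 3.
Row 2 already has 1; hence (2,1) = 3.
Row 3 now contains 1, leaving (3,1) = 4.
Row 4 already has 3, leaving (4,1) = 1.
The full grid is 2 3 4 1 / 3 1 2 4 / 4 2 1 3 / 1 4 3 2.

3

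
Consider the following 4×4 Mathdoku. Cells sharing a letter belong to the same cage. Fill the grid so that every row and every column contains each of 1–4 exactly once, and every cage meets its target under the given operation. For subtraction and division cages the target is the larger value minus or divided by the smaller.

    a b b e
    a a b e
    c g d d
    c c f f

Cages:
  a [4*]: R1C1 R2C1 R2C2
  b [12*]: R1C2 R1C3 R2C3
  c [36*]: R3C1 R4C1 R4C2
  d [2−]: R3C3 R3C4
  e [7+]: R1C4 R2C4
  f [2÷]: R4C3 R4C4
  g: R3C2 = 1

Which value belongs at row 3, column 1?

3

The 3 cells of cage c must have product 36, leaving R3C1 = 3.
Cage g is given, which forces R3C2 = 1.
Cage c needs product 36, leaving R4C1 = 4.
The 3 cells of cage c must have product 36, so R4C2 = 3.
The 3 cells of cage a must have product 4; hence R1C1 = 2.
Row 1 now contains 2; hence R1C2 = 4.
Row 1 now contains 4, which forces R1C4 = 3.
Column 1 now contains 4, leaving R2C1 = 1.
1 is placed in column 2, which forces R2C2 = 2.
Row 2 already has 2; hence R2C3 = 3.
3 is placed in column 4, so R2C4 = 4.
Column 4 now contains 4; hence R3C4 = 2.
Column 4 already has 2; hence R4C4 = 1.
Row 1 already has 3; hence R1C3 = 1.
Row 3 now contains 2, which forces R3C3 = 4.
1 is placed in row 4, so R4C3 = 2.
Filled in: 2 4 1 3 / 1 2 3 4 / 3 1 4 2 / 4 3 2 1.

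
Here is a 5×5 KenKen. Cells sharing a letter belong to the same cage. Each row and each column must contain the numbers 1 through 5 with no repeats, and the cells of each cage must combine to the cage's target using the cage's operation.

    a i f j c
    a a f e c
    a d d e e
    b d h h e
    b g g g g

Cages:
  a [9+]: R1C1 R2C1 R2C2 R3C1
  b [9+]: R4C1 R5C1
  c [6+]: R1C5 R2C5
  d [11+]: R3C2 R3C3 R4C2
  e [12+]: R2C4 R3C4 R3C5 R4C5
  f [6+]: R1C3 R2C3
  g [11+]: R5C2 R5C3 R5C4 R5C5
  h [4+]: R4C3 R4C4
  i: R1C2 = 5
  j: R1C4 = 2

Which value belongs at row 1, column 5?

Cage i is given, so R1C2 = 5.
J is a freebie, leaving R1C4 = 2.
The only place for 3 in row 1 is R1C1.
Row 5 needs a 4, and only R5C1 is open for it.
Cage a has sum 9; hence R2C2 = 3.
4 is placed in column 1, so R4C1 = 5.
Cage d has sum 11, so R3C3 = 5.
Cage f's pair has sum 6, so R1C3 = 4.
4 is placed in row 1, which forces R1C5 = 1.
Column 3 already has 5, so R2C3 = 2.
Row 2 already has 2, so R2C5 = 5.
Row 2 already has 2; hence R2C1 = 1.
Row 2 now contains 1; hence R2C4 = 4.
Cage a has sum 9, which forces R3C1 = 2.
Row 3 now contains 2, leaving R3C2 = 4.
Row 3 already has 4, which forces R3C5 = 3.
Column 2 now contains 4; hence R4C2 = 2.
Column 5 already has 3, so R4C5 = 4.
Column 2 now contains 2, which forces R5C2 = 1.
Row 5 now contains 1, leaving R5C3 = 3.
The 4 cells of cage g must have sum 11, so R5C4 = 5.
Column 5 already has 3, so R5C5 = 2.
3 is placed in row 3, leaving R3C4 = 1.
Column 3 already has 3, leaving R4C3 = 1.
The two cells of cage h must have sum 4, so R4C4 = 3.
Completed grid: 3 5 4 2 1 / 1 3 2 4 5 / 2 4 5 1 3 / 5 2 1 3 4 / 4 1 3 5 2.

1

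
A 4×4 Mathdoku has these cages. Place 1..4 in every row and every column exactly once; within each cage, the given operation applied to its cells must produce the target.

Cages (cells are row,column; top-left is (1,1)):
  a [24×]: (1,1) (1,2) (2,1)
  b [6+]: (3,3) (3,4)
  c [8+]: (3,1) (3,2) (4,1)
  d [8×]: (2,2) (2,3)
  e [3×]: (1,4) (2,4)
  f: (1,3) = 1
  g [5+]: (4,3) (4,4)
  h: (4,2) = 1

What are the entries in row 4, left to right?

Cage f is given, so (1,3) = 1.
Row 1 already has 1, leaving (1,4) = 3.
3 is placed in column 4; hence (2,4) = 1.
H is a freebie; hence (4,2) = 1.
Cage a has product 24, leaving (2,1) = 3.
Cage g needs two cells with sum 5, which forces (4,3) = 3.
Cage g needs two cells with sum 5, which forces (4,4) = 2.
Cage c needs sum 8, leaving (3,1) = 1.
Cage c has sum 8, so (3,2) = 3.
Cage b needs two cells with sum 6, so (3,3) = 2.
Column 4 now contains 2; hence (3,4) = 4.
2 is placed in row 4; hence (4,1) = 4.
4 is placed in column 1, leaving (1,1) = 2.
Cage a needs product 24, leaving (1,2) = 4.
Cage d needs two cells with product 8, which forces (2,2) = 2.
2 is placed in column 3, so (2,3) = 4.
Completed grid: 2 4 1 3 / 3 2 4 1 / 1 3 2 4 / 4 1 3 2.

4 1 3 2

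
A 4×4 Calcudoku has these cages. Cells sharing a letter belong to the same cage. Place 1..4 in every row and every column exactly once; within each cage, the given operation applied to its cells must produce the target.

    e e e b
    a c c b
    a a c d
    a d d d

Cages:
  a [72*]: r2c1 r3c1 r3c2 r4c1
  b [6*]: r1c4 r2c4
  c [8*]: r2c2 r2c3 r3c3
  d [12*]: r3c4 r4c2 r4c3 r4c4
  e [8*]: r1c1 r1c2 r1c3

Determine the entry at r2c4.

2

Cage a needs product 72; hence r3c2 = 3.
In row 1, 3 can only go at r1c4, so r1c4 = 3.
3 is placed in column 4, so r2c4 = 2.
2 is placed in column 4, so r3c4 = 1.
Cage d has product 12, so r4c3 = 3.
1 is placed in column 4, which forces r4c4 = 4.
Cage a has product 72, leaving r2c1 = 3.
The 4 cells of cage a must have product 72, which forces r3c1 = 4.
The 3 cells of cage c must have product 8, so r3c3 = 2.
Row 4 now contains 4; hence r4c1 = 2.
Cage d has product 12, so r4c2 = 1.
Column 1 now contains 2, so r1c1 = 1.
Cage e has product 8, leaving r1c2 = 2.
Cage e has product 8; hence r1c3 = 4.
Column 2 now contains 1; hence r2c2 = 4.
The 3 cells of cage c must have product 8; hence r2c3 = 1.
Filled in: 1 2 4 3 / 3 4 1 2 / 4 3 2 1 / 2 1 3 4.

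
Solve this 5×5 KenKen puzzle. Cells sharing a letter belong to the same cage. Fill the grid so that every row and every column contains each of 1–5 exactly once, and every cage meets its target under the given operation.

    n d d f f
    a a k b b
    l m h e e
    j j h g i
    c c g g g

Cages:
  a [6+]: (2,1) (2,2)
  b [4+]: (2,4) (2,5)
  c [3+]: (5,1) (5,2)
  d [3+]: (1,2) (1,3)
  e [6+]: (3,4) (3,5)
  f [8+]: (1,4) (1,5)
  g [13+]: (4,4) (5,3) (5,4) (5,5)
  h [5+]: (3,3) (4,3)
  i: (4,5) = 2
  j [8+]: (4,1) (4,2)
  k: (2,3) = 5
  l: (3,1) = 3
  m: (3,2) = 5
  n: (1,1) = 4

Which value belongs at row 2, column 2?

N is a freebie; hence (1,1) = 4.
K is a freebie, so (2,3) = 5.
Cage l is a single given cell, which forces (3,1) = 3.
Cage m is given; hence (3,2) = 5.
Column 1 now contains 3, leaving (4,1) = 5.
5 is placed in column 2, which forces (4,2) = 3.
I is a freebie, which forces (4,5) = 2.
Cage a needs two cells with sum 6; hence (2,1) = 2.
Cage a needs two cells with sum 6, leaving (2,2) = 4.
Cage e's pair has sum 6, leaving (3,4) = 2.
The two cells of cage e must have sum 6; hence (3,5) = 4.
Column 1 now contains 2, leaving (5,1) = 1.
1 is placed in row 5; hence (5,2) = 2.
2 is placed in column 2; hence (1,2) = 1.
Cage d needs two cells with sum 3, so (1,3) = 2.
Row 3 now contains 4, leaving (3,3) = 1.
Cage h needs two cells with sum 5, leaving (4,3) = 4.
Cage g has sum 13, so (4,4) = 1.
Column 3 now contains 4, so (5,3) = 3.
3 is placed in row 5, leaving (5,5) = 5.
Cage f needs two cells with sum 8, which forces (1,4) = 5.
Column 5 now contains 5, leaving (1,5) = 3.
1 is placed in column 4, so (2,4) = 3.
Cage b needs two cells with sum 4, leaving (2,5) = 1.
Row 5 now contains 5, leaving (5,4) = 4.
Completed grid: 4 1 2 5 3 / 2 4 5 3 1 / 3 5 1 2 4 / 5 3 4 1 2 / 1 2 3 4 5.

4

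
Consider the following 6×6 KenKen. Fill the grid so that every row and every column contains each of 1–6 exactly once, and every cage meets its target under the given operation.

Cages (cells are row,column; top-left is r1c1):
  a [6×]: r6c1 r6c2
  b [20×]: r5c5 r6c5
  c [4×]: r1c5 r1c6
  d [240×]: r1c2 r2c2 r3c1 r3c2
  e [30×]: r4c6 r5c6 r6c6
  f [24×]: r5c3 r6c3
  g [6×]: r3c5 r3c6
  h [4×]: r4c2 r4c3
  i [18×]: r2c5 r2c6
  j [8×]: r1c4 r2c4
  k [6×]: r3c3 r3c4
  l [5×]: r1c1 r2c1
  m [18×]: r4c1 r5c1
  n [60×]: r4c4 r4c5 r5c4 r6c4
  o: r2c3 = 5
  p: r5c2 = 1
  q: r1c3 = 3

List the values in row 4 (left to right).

Q is a freebie; hence r1c3 = 3.
Cage o is a single given cell, leaving r2c3 = 5.
Cage p is a single given cell, which forces r5c2 = 1.
The two cells of cage l must have product 5; hence r1c1 = 5.
Row 2 now contains 5, which forces r2c1 = 1.
Column 2 already has 1, which forces r4c2 = 4.
Cage h's pair has product 4, which forces r4c3 = 1.
Cage d has product 240, so r3c1 = 4.
Cage d has product 240, which forces r3c2 = 5.
In row 1, 6 can only go at r1c2, so r1c2 = 6.
Column 2 already has 6, which forces r2c2 = 2.
2 is placed in row 2; hence r2c4 = 4.
Column 2 already has 2, so r6c2 = 3.
Column 4 now contains 4, so r1c4 = 2.
3 is placed in row 6, which forces r6c1 = 2.
Cage n has product 60, so r4c5 = 2.
The 4 cells of cage n must have product 60; hence r6c4 = 1.
1 is placed in row 6; hence r6c6 = 5.
Cage k needs two cells with product 6, leaving r3c3 = 2.
Column 4 already has 1; hence r3c4 = 3.
Cage e has product 30, so r4c6 = 3.
The two cells of cage b must have product 20, which forces r5c5 = 5.
Cage e has product 30, which forces r5c6 = 2.
5 is placed in row 6; hence r6c5 = 4.
Column 5 now contains 4, so r1c5 = 1.
Cage c's pair has product 4; hence r1c6 = 4.
Cage i needs two cells with product 18, so r2c5 = 3.
3 is placed in column 6, so r2c6 = 6.
Column 5 already has 1, which forces r3c5 = 6.
6 is placed in column 6, so r3c6 = 1.
Row 4 now contains 3, which forces r4c1 = 6.
Cage n has product 60, leaving r4c4 = 5.
Cage m's pair has product 18, so r5c1 = 3.
Cage f's pair has product 24; hence r5c3 = 4.
5 is placed in row 5; hence r5c4 = 6.
Row 6 already has 4, leaving r6c3 = 6.
The full grid is 5 6 3 2 1 4 / 1 2 5 4 3 6 / 4 5 2 3 6 1 / 6 4 1 5 2 3 / 3 1 4 6 5 2 / 2 3 6 1 4 5.

6 4 1 5 2 3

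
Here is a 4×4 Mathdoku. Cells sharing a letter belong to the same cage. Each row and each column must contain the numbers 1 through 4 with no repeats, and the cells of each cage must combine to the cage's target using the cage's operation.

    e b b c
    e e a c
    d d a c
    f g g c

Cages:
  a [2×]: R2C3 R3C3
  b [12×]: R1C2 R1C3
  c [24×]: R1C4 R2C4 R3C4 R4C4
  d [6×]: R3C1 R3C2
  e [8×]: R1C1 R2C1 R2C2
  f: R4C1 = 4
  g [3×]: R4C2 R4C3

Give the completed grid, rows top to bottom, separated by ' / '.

2 3 4 1 / 1 4 2 3 / 3 2 1 4 / 4 1 3 2

Cage f is a single given cell, leaving R4C1 = 4.
The 3 cells of cage e must have product 8, leaving R2C2 = 4.
Column 2 already has 4, so R1C2 = 3.
Cage b needs two cells with product 12, so R1C3 = 4.
Column 2 now contains 3, leaving R3C2 = 2.
Row 3 already has 2; hence R3C3 = 1.
Column 2 now contains 3, leaving R4C2 = 1.
Column 3 already has 1; hence R4C3 = 3.
3 is placed in row 4, so R4C4 = 2.
Column 4 now contains 2, leaving R1C4 = 1.
Column 3 already has 1, which forces R2C3 = 2.
Cage c needs product 24, which forces R2C4 = 3.
Row 3 already has 2, so R3C1 = 3.
Cage c has product 24, so R3C4 = 4.
1 is placed in row 1, so R1C1 = 2.
Row 2 already has 2; hence R2C1 = 1.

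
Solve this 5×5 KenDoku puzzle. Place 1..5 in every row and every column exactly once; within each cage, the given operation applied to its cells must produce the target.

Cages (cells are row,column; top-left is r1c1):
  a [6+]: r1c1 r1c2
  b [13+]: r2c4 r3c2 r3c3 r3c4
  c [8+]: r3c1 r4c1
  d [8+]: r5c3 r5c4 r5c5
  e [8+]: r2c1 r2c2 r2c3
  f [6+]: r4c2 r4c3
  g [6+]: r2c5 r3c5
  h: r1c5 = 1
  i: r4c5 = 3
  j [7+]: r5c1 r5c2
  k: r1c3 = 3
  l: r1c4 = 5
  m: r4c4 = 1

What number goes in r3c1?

Cage k is given, so r1c3 = 3.
Cage l is given, leaving r1c4 = 5.
Cage h is a single given cell; hence r1c5 = 1.
M is a freebie; hence r4c4 = 1.
Cage i is a single given cell, which forces r4c5 = 3.
Cage c's pair has sum 8, which forces r3c1 = 3.
Row 4 now contains 3, so r4c1 = 5.
Cage d has sum 8; hence r5c3 = 1.
The 4 cells of cage b must have sum 13; hence r3c4 = 4.
Row 3 already has 4, so r3c5 = 2.
The 4 cells of cage b must have sum 13, so r2c4 = 3.
Column 5 already has 2, which forces r2c5 = 4.
Cage b needs sum 13; hence r3c2 = 1.
2 is placed in row 3, so r3c3 = 5.
3 is placed in column 4, which forces r5c4 = 2.
Column 5 already has 4, so r5c5 = 5.
Cage e needs sum 8; hence r2c1 = 1.
The 3 cells of cage e must have sum 8, which forces r2c2 = 5.
5 is placed in column 3, leaving r2c3 = 2.
Column 3 now contains 2, leaving r4c3 = 4.
Row 5 already has 2, leaving r5c1 = 4.
5 is placed in row 5, which forces r5c2 = 3.
Column 1 now contains 4; hence r1c1 = 2.
The two cells of cage a must have sum 6, leaving r1c2 = 4.
4 is placed in row 4, leaving r4c2 = 2.
Filled in: 2 4 3 5 1 / 1 5 2 3 4 / 3 1 5 4 2 / 5 2 4 1 3 / 4 3 1 2 5.

3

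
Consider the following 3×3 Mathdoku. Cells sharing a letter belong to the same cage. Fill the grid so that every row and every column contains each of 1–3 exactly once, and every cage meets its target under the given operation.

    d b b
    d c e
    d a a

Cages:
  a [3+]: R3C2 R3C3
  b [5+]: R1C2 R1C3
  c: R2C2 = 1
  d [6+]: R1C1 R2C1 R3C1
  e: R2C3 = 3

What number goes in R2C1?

C is a freebie, which forces R2C2 = 1.
Cage e is given, which forces R2C3 = 3.
Column 2 already has 1; hence R3C2 = 2.
Row 3 already has 2, leaving R3C3 = 1.
Cage d has sum 6, leaving R1C1 = 1.
Column 2 now contains 2, which forces R1C2 = 3.
Column 3 now contains 3, so R1C3 = 2.
3 is placed in row 2, which forces R2C1 = 2.
Row 3 already has 1, so R3C1 = 3.
Filled in: 1 3 2 / 2 1 3 / 3 2 1.

2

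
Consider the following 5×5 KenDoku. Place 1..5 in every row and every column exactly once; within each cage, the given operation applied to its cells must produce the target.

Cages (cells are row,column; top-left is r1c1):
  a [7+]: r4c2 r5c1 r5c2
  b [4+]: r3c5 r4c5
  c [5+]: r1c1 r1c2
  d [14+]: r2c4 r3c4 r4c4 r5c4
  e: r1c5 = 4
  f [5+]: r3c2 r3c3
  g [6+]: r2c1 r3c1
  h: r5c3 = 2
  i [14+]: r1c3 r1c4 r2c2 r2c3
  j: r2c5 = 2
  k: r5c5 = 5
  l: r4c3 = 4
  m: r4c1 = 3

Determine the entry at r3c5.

E is a freebie, so r1c5 = 4.
Cage j is given, which forces r2c5 = 2.
M is a freebie, leaving r4c1 = 3.
Cage l is given, leaving r4c3 = 4.
Row 4 now contains 3, so r4c5 = 1.
Cage h is a single given cell, which forces r5c3 = 2.
K is a freebie, so r5c5 = 5.
The two cells of cage c must have sum 5, which forces r1c1 = 2.
The two cells of cage c must have sum 5; hence r1c2 = 3.
Column 5 now contains 1, leaving r3c5 = 3.
Row 4 already has 1; hence r4c2 = 2.
Row 4 now contains 2, so r4c4 = 5.
Cage i has sum 14, so r1c3 = 5.
5 is placed in column 4, so r1c4 = 1.
Cage i needs sum 14, so r2c2 = 5.
The 4 cells of cage i must have sum 14, so r2c3 = 3.
Row 2 already has 3, which forces r2c4 = 4.
2 is placed in column 2, which forces r3c2 = 4.
Row 3 now contains 3, which forces r3c3 = 1.
The 4 cells of cage d must have sum 14, leaving r3c4 = 2.
Column 2 already has 4; hence r5c2 = 1.
4 is placed in column 4, so r5c4 = 3.
5 is placed in row 2, so r2c1 = 1.
Row 3 now contains 1, so r3c1 = 5.
Row 5 now contains 1, leaving r5c1 = 4.
Filled in: 2 3 5 1 4 / 1 5 3 4 2 / 5 4 1 2 3 / 3 2 4 5 1 / 4 1 2 3 5.

3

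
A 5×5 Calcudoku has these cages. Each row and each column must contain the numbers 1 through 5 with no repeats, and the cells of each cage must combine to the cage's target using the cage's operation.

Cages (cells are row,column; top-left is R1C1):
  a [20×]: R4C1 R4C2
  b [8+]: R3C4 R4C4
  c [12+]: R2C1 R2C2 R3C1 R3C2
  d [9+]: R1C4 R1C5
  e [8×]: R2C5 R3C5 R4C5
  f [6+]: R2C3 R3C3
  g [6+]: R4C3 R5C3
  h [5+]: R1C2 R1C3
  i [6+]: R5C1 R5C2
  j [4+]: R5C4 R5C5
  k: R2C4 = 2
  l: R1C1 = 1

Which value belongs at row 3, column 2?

1

Cage l is given, so R1C1 = 1.
K is a freebie; hence R2C4 = 2.
The only place for 3 in row 4 is R4C4.
3 is placed in column 4, so R3C4 = 5.
3 is placed in column 4, so R5C4 = 1.
The two cells of cage j must have sum 4, which forces R5C5 = 3.
5 is placed in column 4, so R1C4 = 4.
The two cells of cage d must have sum 9; hence R1C5 = 5.
The only place for 5 in row 5 is R5C3.
5 is placed in column 3, which forces R2C3 = 4.
Row 2 now contains 4, so R2C5 = 1.
Cage f's pair has sum 6, so R3C3 = 2.
2 is placed in row 3; hence R3C5 = 4.
The two cells of cage g must have sum 6, so R4C3 = 1.
4 is placed in column 5, leaving R4C5 = 2.
Cage h's pair has sum 5, which forces R1C2 = 2.
Column 3 already has 2, which forces R1C3 = 3.
The 4 cells of cage c must have sum 12, so R2C1 = 5.
Cage c needs sum 12, leaving R2C2 = 3.
Row 3 already has 4; hence R3C1 = 3.
The 4 cells of cage c must have sum 12, so R3C2 = 1.
Column 1 now contains 5, which forces R4C1 = 4.
Row 4 already has 4; hence R4C2 = 5.
4 is placed in column 1, which forces R5C1 = 2.
2 is placed in column 2, so R5C2 = 4.
Completed grid: 1 2 3 4 5 / 5 3 4 2 1 / 3 1 2 5 4 / 4 5 1 3 2 / 2 4 5 1 3.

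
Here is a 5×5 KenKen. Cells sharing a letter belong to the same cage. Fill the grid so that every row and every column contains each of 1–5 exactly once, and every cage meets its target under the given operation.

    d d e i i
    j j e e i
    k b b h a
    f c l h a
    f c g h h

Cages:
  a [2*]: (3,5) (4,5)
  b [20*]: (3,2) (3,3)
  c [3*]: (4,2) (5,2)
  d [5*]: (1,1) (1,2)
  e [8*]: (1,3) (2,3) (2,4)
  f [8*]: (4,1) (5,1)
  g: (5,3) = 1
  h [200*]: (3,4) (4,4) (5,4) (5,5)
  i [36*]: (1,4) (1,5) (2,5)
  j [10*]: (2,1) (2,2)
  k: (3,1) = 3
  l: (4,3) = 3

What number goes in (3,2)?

Cage i has product 36, so (1,4) = 3.
Cage i needs product 36, so (1,5) = 4.
The 3 cells of cage i must have product 36, which forces (2,5) = 3.
K is a freebie, which forces (3,1) = 3.
Cage l is a single given cell, so (4,3) = 3.
Cage g is a single given cell, leaving (5,3) = 1.
Cage h needs product 200; hence (5,5) = 5.
1 is placed in column 3; hence (1,3) = 2.
The 3 cells of cage e must have product 8, which forces (2,3) = 4.
The 3 cells of cage e must have product 8; hence (2,4) = 1.
4 is placed in column 3; hence (3,3) = 5.
Row 4 now contains 3, leaving (4,2) = 1.
Row 4 now contains 1, so (4,5) = 2.
Row 5 already has 1, so (5,2) = 3.
Cage d's pair has product 5; hence (1,1) = 1.
Column 2 already has 1, leaving (1,2) = 5.
Column 2 now contains 5, leaving (2,2) = 2.
5 is placed in row 3; hence (3,2) = 4.
Row 3 already has 4, which forces (3,4) = 2.
Column 5 now contains 2, leaving (3,5) = 1.
2 is placed in row 4, so (4,1) = 4.
Cage h has product 200; hence (4,4) = 5.
Cage f needs two cells with product 8, which forces (5,1) = 2.
2 is placed in column 4, leaving (5,4) = 4.
Row 2 already has 2, which forces (2,1) = 5.
The full grid is 1 5 2 3 4 / 5 2 4 1 3 / 3 4 5 2 1 / 4 1 3 5 2 / 2 3 1 4 5.

4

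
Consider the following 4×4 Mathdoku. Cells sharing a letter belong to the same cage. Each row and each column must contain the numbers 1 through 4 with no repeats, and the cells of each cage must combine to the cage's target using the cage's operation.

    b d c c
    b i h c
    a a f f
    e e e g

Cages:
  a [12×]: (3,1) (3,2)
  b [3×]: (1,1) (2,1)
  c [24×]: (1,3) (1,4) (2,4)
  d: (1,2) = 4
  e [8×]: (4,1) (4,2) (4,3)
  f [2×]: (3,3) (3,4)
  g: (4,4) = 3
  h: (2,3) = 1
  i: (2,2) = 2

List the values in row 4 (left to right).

Cage d is given; hence (1,2) = 4.
I is a freebie, which forces (2,2) = 2.
H is a freebie, so (2,3) = 1.
Column 2 already has 4; hence (3,2) = 3.
1 is placed in column 3; hence (3,3) = 2.
Row 3 already has 2; hence (3,4) = 1.
2 is placed in column 2, so (4,2) = 1.
Column 3 already has 2, leaving (4,3) = 4.
Cage g is given, so (4,4) = 3.
Cage b's pair has product 3; hence (1,1) = 1.
Column 3 already has 2, which forces (1,3) = 3.
Column 4 already has 3; hence (1,4) = 2.
Row 2 now contains 1; hence (2,1) = 3.
Column 4 already has 3; hence (2,4) = 4.
3 is placed in row 3; hence (3,1) = 4.
Row 4 now contains 4, leaving (4,1) = 2.
Filled in: 1 4 3 2 / 3 2 1 4 / 4 3 2 1 / 2 1 4 3.

2 1 4 3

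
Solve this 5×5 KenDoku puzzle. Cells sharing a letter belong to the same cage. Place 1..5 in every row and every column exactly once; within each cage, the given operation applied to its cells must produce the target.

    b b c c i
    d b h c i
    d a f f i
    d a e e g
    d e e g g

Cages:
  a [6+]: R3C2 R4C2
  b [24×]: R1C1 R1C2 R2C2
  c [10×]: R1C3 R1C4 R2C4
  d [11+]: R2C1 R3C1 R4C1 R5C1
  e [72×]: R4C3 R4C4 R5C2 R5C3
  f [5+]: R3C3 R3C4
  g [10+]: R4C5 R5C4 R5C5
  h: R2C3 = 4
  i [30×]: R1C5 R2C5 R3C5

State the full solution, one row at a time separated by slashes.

Cage h is a single given cell, which forces R2C3 = 4.
In column 1, 4 can only go at R1C1, so R1C1 = 4.
In column 3, 5 can only go at R1C3, so R1C3 = 5.
The only place for 1 in row 1 is R1C4.
Column 4 already has 1; hence R2C4 = 2.
Cage b needs product 24; hence R1C2 = 2.
Row 1 already has 2, leaving R1C5 = 3.
Row 2 already has 2, leaving R2C2 = 3.
Column 5 now contains 3, so R2C5 = 5.
Column 5 now contains 5; hence R3C5 = 2.
3 is placed in column 2, so R5C2 = 4.
Row 5 already has 4; hence R5C5 = 1.
5 is placed in row 2; hence R2C1 = 1.
Row 3 already has 2, so R3C3 = 1.
Cage f needs two cells with sum 5, which forces R3C4 = 4.
The 4 cells of cage e must have product 72, which forces R4C3 = 2.
Cage e needs product 72; hence R4C4 = 3.
1 is placed in column 5, which forces R4C5 = 4.
Cage e needs product 72; hence R5C3 = 3.
Cage g has sum 10, so R5C4 = 5.
The 4 cells of cage d must have sum 11, so R3C1 = 3.
Row 3 already has 1, leaving R3C2 = 5.
3 is placed in row 4; hence R4C1 = 5.
Cage a's pair has sum 6, so R4C2 = 1.
Row 5 now contains 5, leaving R5C1 = 2.

4 2 5 1 3 / 1 3 4 2 5 / 3 5 1 4 2 / 5 1 2 3 4 / 2 4 3 5 1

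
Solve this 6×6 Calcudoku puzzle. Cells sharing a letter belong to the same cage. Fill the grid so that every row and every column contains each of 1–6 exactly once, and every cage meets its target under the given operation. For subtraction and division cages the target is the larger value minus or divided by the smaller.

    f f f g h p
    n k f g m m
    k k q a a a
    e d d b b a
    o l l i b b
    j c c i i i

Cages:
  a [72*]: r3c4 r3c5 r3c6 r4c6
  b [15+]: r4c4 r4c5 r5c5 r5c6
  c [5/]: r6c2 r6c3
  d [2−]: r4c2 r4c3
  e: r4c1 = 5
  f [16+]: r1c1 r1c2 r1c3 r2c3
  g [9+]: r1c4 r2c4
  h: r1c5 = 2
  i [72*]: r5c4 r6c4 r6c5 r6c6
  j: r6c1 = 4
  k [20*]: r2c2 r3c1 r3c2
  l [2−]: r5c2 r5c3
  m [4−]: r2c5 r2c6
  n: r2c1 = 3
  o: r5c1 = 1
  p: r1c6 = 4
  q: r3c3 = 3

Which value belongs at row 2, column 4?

4

H is a freebie, so r1c5 = 2.
Cage p is a single given cell; hence r1c6 = 4.
N is a freebie, which forces r2c1 = 3.
Cage q is given; hence r3c3 = 3.
Cage e is given, so r4c1 = 5.
Cage o is a single given cell, so r5c1 = 1.
Cage j is given; hence r6c1 = 4.
Column 1 already has 1; hence r1c1 = 6.
The 3 cells of cage k must have product 20, so r2c2 = 2.
Column 1 now contains 4, so r3c1 = 2.
Cage k needs product 20, which forces r3c2 = 5.
Column 2 already has 5, so r6c2 = 1.
1 is placed in row 6, so r6c3 = 5.
1 is placed in column 2, which forces r1c2 = 3.
Column 3 now contains 5, so r1c3 = 1.
Row 1 now contains 3, which forces r1c4 = 5.
Cage f has sum 16, leaving r2c3 = 6.
Row 2 now contains 6, leaving r2c4 = 4.
The 4 cells of cage a must have product 72, which forces r4c6 = 3.
The 4 cells of cage i must have product 72; hence r5c4 = 2.
Cage i has product 72, so r6c6 = 2.
Cage a has product 72, so r3c5 = 4.
Cage l needs two cells with difference 2, leaving r5c2 = 6.
Row 5 now contains 2, so r5c3 = 4.
Cage b has sum 15; hence r5c5 = 3.
The 4 cells of cage b must have sum 15, which forces r5c6 = 5.
3 is placed in column 5, so r6c5 = 6.
Cage m needs two cells with difference 4, so r2c5 = 5.
Column 6 now contains 5, leaving r2c6 = 1.
Column 6 already has 1, which forces r3c6 = 6.
Column 2 now contains 6; hence r4c2 = 4.
Column 3 already has 4, which forces r4c3 = 2.
Cage b needs sum 15, which forces r4c4 = 6.
Column 5 now contains 6, which forces r4c5 = 1.
Row 6 now contains 6, so r6c4 = 3.
Row 3 now contains 6, which forces r3c4 = 1.
The full grid is 6 3 1 5 2 4 / 3 2 6 4 5 1 / 2 5 3 1 4 6 / 5 4 2 6 1 3 / 1 6 4 2 3 5 / 4 1 5 3 6 2.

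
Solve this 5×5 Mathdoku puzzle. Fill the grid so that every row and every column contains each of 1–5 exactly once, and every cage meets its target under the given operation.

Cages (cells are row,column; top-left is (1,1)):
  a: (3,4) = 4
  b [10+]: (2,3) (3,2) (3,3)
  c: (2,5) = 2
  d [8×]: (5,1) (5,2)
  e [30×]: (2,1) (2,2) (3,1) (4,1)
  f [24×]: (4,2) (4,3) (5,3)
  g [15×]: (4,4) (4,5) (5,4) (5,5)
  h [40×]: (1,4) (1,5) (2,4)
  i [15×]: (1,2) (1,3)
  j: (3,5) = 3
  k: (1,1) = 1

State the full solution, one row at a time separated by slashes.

1 3 5 2 4 / 3 1 4 5 2 / 2 5 1 4 3 / 5 4 2 3 1 / 4 2 3 1 5

K is a freebie; hence (1,1) = 1.
Cage c is given, so (2,5) = 2.
Cage a is given; hence (3,4) = 4.
J is a freebie, so (3,5) = 3.
Cage h has product 40, so (1,4) = 2.
Cage h needs product 40; hence (1,5) = 4.
Cage e has product 30, leaving (2,2) = 1.
4 is placed in column 4, which forces (2,4) = 5.
Row 2 already has 5, so (2,1) = 3.
Row 2 already has 3, leaving (2,3) = 4.
Cage b needs sum 10, leaving (3,2) = 5.
Cage b has sum 10, which forces (3,3) = 1.
Cage f needs product 24; hence (4,2) = 4.
Column 2 now contains 4, leaving (5,2) = 2.
2 is placed in row 5; hence (5,3) = 3.
Row 5 now contains 3; hence (5,4) = 1.
1 is placed in row 5, leaving (5,5) = 5.
Column 2 already has 5, leaving (1,2) = 3.
Column 3 now contains 3; hence (1,3) = 5.
Row 3 already has 5, so (3,1) = 2.
The 4 cells of cage e must have product 30, so (4,1) = 5.
Column 3 now contains 3, which forces (4,3) = 2.
1 is placed in column 4, so (4,4) = 3.
5 is placed in column 5, leaving (4,5) = 1.
2 is placed in row 5; hence (5,1) = 4.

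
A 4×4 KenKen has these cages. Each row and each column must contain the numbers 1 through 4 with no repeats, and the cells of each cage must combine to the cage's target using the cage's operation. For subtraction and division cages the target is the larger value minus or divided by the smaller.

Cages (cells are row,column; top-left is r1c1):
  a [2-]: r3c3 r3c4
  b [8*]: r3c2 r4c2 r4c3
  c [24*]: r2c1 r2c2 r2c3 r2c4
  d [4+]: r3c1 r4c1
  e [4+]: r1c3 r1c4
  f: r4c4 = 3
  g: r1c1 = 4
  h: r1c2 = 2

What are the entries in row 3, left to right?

Cage g is given, so r1c1 = 4.
H is a freebie, leaving r1c2 = 2.
Cage f is a single given cell; hence r4c4 = 3.
Cage e needs two cells with sum 4, leaving r1c3 = 3.
Column 4 now contains 3, which forces r1c4 = 1.
Cage d's pair has sum 4; hence r3c1 = 3.
3 is placed in row 4, which forces r4c1 = 1.
Row 4 now contains 1, leaving r4c2 = 4.
The 3 cells of cage b must have product 8, so r4c3 = 2.
1 is placed in column 1, so r2c1 = 2.
The 4 cells of cage c must have product 24, which forces r2c2 = 3.
Cage c needs product 24, which forces r2c3 = 1.
The 4 cells of cage c must have product 24, so r2c4 = 4.
Column 2 already has 4, leaving r3c2 = 1.
Column 3 now contains 2, which forces r3c3 = 4.
Cage a's pair has difference 2, leaving r3c4 = 2.
Filled in: 4 2 3 1 / 2 3 1 4 / 3 1 4 2 / 1 4 2 3.

3 1 4 2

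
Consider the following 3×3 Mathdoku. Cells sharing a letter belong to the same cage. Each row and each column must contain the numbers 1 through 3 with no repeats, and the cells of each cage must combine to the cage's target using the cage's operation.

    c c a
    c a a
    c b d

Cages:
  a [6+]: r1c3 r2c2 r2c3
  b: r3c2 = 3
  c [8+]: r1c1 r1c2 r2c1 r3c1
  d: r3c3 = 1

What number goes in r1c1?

Cage c has sum 8, so r1c2 = 2.
Cage b is a single given cell, which forces r3c2 = 3.
D is a freebie; hence r3c3 = 1.
Column 3 now contains 1; hence r1c3 = 3.
Column 2 now contains 3, which forces r2c2 = 1.
Cage a has sum 6, leaving r2c3 = 2.
Row 3 now contains 1, so r3c1 = 2.
3 is placed in row 1, leaving r1c1 = 1.
Row 2 now contains 1, so r2c1 = 3.
Filled in: 1 2 3 / 3 1 2 / 2 3 1.

1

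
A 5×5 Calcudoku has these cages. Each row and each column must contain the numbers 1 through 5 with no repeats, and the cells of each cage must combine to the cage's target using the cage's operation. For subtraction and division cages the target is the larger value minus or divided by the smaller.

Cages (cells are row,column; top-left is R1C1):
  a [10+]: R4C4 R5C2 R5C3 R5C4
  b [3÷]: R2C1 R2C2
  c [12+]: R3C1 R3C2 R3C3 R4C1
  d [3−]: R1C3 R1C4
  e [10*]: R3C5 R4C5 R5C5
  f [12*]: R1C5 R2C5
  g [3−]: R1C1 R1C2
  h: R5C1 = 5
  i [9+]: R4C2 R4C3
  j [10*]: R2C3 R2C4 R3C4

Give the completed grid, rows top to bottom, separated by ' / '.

Cage h is given; hence R5C1 = 5.
In row 1, 3 can only go at R1C5, so R1C5 = 3.
Column 5 already has 3, leaving R2C5 = 4.
The 3 cells of cage j must have product 10, leaving R3C4 = 1.
The 3 cells of cage e must have product 10, which forces R3C5 = 5.
Cage c has sum 12; hence R4C1 = 3.
3 is placed in row 4; hence R4C4 = 2.
2 is placed in row 4; hence R4C5 = 1.
1 is placed in column 5; hence R5C5 = 2.
Column 1 now contains 3, which forces R2C1 = 1.
Cage b needs two cells with quotient 3, which forces R2C2 = 3.
Cage j needs product 10, which forces R2C3 = 2.
Column 4 already has 2, leaving R2C4 = 5.
Column 3 already has 2, which forces R1C3 = 1.
5 is placed in column 4, which forces R1C4 = 4.
Cage c needs sum 12, which forces R3C3 = 3.
Column 3 now contains 3; hence R5C3 = 4.
4 is placed in column 4; hence R5C4 = 3.
4 is placed in row 1, which forces R1C1 = 2.
Row 1 already has 1, leaving R1C2 = 5.
Column 1 already has 2; hence R3C1 = 4.
4 is placed in row 3, so R3C2 = 2.
The two cells of cage i must have sum 9, which forces R4C2 = 4.
Column 3 now contains 4; hence R4C3 = 5.
Row 5 already has 4; hence R5C2 = 1.

2 5 1 4 3 / 1 3 2 5 4 / 4 2 3 1 5 / 3 4 5 2 1 / 5 1 4 3 2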